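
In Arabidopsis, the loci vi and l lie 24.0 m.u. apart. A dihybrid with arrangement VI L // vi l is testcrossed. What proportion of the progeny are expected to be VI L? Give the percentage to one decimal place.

A map distance of 24.0 m.u. corresponds to a recombination frequency of 0.240.
The F1 is VI L / vi l, so VI L is a parental gamete class with expected frequency (1 − r)/2 = 0.760/2 = 0.3800.
That is 0.3800 = 38.0% of the progeny.

38.0%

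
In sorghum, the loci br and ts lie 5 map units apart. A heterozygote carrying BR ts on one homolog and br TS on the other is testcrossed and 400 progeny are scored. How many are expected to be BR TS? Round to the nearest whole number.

10

A map distance of 5 map units corresponds to a recombination frequency of 0.050.
The F1 is BR ts / br TS, so BR TS is a recombinant gamete class with expected frequency r/2 = 0.050/2 = 0.0250.
Expected number = 0.0250 × 400 = 10.00 ≈ 10.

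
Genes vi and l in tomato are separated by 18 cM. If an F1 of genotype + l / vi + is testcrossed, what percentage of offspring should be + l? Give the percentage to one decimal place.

41.0%

A map distance of 18 cM corresponds to a recombination frequency of 0.180.
The F1 is + l / vi +, so + l is a parental gamete class with expected frequency (1 − r)/2 = 0.820/2 = 0.4100.
That is 0.4100 = 41.0% of the progeny.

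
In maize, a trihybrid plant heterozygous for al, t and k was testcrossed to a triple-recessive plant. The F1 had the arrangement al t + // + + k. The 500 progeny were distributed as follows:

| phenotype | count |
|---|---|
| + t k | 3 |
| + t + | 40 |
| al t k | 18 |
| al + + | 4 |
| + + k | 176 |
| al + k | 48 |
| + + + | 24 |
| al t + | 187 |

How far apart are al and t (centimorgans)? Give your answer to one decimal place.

The two rarest classes, al + + and + t k, are the double crossovers. Comparing them with the parentals, only the t allele has switched, so t is the middle locus and the order is k – t – al.
Crossovers in the t–al interval produce the single-crossover classes + t + and al + k (40 + 48 = 88) plus the double crossovers (7).
RF(t–al) = (88 + 7) / 500 = 95/500 = 0.1900 → 19.0 centimorgans.

19.0 centimorgans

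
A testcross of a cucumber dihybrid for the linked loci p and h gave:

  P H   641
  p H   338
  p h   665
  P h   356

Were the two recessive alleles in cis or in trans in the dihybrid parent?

cis

The two most frequent classes are P H (641) and p h (665); these are the parental (non-recombinant) types.
So the F1 carried P H on one chromosome and p h on the other — the recessive alleles are on the same chromosome (cis / coupling).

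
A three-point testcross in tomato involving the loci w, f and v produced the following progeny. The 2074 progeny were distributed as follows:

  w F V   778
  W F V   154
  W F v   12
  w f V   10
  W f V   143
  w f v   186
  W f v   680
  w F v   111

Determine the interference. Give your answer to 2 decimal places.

0.54

The two most frequent reciprocal classes, W f v and w F V, are the parental types, so the F1 was W f v / w F V.
The two rarest classes, W F v and w f V, are the double crossovers. Comparing them with the parentals, only the f allele has switched, so f is the middle locus and the order is w – f – v.
w–f: (340 + 22)/2074 = 0.1745; f–v: (254 + 22)/2074 = 0.1331.
Expected DCO frequency = 0.1745 × 0.1331 ≈ 0.02323; observed = 22/2074 ≈ 0.01061.
Coefficient of coincidence = 0.01061/0.02323 ≈ 0.46; interference = 1 − 0.46 = 0.54.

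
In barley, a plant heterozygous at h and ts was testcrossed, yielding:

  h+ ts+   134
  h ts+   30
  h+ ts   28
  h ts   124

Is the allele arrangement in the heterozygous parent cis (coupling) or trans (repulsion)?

The two most frequent classes are h+ ts+ (134) and h ts (124); these are the parental (non-recombinant) types.
So the F1 carried h+ ts+ on one chromosome and h ts on the other — the recessive alleles are on the same chromosome (cis / coupling).

cis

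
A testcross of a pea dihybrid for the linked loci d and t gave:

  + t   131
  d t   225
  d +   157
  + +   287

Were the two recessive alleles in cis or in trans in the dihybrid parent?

cis

The two most frequent classes are + + (287) and d t (225); these are the parental (non-recombinant) types.
So the F1 carried + + on one chromosome and d t on the other — the recessive alleles are on the same chromosome (cis / coupling).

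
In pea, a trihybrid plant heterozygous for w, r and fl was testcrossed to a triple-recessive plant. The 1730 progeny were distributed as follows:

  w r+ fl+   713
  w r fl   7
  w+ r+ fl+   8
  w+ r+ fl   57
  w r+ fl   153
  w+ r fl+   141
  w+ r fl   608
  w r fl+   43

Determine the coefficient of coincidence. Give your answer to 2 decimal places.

The two most frequent reciprocal classes, w+ r fl and w r+ fl+, are the parental types, so the F1 was w+ r fl / w r+ fl+.
The two rarest classes, w r fl and w+ r+ fl+, are the double crossovers. Comparing them with the parentals, only the w allele has switched, so w is the middle locus and the order is fl – w – r.
fl–w: (294 + 15)/1730 = 0.1786; w–r: (100 + 15)/1730 = 0.0665.
Expected DCO frequency = 0.1786 × 0.0665 ≈ 0.01188; observed = 15/1730 ≈ 0.00867.
Coefficient of coincidence = 0.00867/0.01188 ≈ 0.73.

0.73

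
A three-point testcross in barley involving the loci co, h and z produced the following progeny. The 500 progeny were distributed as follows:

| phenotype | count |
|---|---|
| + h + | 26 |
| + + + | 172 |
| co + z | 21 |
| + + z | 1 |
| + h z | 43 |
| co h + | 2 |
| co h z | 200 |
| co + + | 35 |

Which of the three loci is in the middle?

The two most frequent reciprocal classes, co h z and + + +, are the parental types, so the F1 was co h z / + + +.
The two rarest classes, co h + and + + z, are the double crossovers. Comparing them with the parentals, only the z allele has switched, so z is the middle locus and the order is co – z – h.

z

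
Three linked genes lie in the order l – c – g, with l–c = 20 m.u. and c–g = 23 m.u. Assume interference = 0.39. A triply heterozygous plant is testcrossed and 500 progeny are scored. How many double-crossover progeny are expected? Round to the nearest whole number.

14

Map distances give recombination frequencies of 0.200 and 0.230 for the two intervals.
With interference 0.39 (so coincidence = 0.61), expected double-crossover frequency = 0.200 × 0.230 × 0.61 = 0.02806.
Expected number = 0.02806 × 500 = 14.03 ≈ 14.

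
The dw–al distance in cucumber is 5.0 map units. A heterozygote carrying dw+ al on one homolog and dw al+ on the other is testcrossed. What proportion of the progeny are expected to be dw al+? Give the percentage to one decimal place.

47.5%

A map distance of 5.0 map units corresponds to a recombination frequency of 0.050.
The F1 is dw+ al / dw al+, so dw al+ is a parental gamete class with expected frequency (1 − r)/2 = 0.950/2 = 0.4750.
That is 0.4750 = 47.5% of the progeny.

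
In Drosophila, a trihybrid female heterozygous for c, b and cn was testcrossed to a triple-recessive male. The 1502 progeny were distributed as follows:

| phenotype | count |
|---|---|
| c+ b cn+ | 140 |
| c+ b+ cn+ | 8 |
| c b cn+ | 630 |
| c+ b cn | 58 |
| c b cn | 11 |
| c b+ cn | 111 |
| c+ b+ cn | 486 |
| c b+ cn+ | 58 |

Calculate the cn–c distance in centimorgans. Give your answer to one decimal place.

The two most frequent reciprocal classes, c b cn+ and c+ b+ cn, are the parental types, so the F1 was c b cn+ / c+ b+ cn.
The two rarest classes, c b cn and c+ b+ cn+, are the double crossovers. Comparing them with the parentals, only the cn allele has switched, so cn is the middle locus and the order is b – cn – c.
Crossovers in the cn–c interval produce the single-crossover classes c+ b cn+ and c b+ cn (140 + 111 = 251) plus the double crossovers (19).
RF(cn–c) = (251 + 19) / 1502 = 270/1502 = 0.1798 → 18.0 centimorgans.

18.0 centimorgans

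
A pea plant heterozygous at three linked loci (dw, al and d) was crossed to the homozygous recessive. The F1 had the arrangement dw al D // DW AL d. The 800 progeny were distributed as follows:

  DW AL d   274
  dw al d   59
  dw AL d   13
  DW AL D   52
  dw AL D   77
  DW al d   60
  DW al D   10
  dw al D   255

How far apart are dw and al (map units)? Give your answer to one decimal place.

20.0 map units

The two rarest classes, DW al D and dw AL d, are the double crossovers. Comparing them with the parentals, only the dw allele has switched, so dw is the middle locus and the order is d – dw – al.
Crossovers in the dw–al interval produce the single-crossover classes dw AL D and DW al d (77 + 60 = 137) plus the double crossovers (23).
RF(dw–al) = (137 + 23) / 800 = 160/800 = 0.2000 → 20.0 map units.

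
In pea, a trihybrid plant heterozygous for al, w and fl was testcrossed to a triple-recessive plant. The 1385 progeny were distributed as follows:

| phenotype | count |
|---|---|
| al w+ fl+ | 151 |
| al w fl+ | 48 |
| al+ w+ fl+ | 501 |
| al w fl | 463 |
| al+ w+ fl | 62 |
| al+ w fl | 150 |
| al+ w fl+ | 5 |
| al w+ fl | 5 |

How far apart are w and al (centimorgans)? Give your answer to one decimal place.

The two most frequent reciprocal classes, al w fl and al+ w+ fl+, are the parental types, so the F1 was al w fl / al+ w+ fl+.
The two rarest classes, al w+ fl and al+ w fl+, are the double crossovers. Comparing them with the parentals, only the w allele has switched, so w is the middle locus and the order is al – w – fl.
Crossovers in the al–w interval produce the single-crossover classes al+ w fl and al w+ fl+ (150 + 151 = 301) plus the double crossovers (10).
RF(al–w) = (301 + 10) / 1385 = 311/1385 = 0.2245 → 22.5 centimorgans.

22.5 centimorgans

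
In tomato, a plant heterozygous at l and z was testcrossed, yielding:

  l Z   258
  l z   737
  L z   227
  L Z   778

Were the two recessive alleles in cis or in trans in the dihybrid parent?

The two most frequent classes are L Z (778) and l z (737); these are the parental (non-recombinant) types.
So the F1 carried L Z on one chromosome and l z on the other — the recessive alleles are on the same chromosome (cis / coupling).

cis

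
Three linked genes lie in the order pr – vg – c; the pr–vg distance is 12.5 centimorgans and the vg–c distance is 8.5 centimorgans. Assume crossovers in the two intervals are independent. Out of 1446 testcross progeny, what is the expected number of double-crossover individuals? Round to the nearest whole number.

Map distances give recombination frequencies of 0.125 and 0.085 for the two intervals.
With no interference, expected double-crossover frequency = 0.125 × 0.085 = 0.01063.
Expected number = 0.01063 × 1446 = 15.36 ≈ 15.

15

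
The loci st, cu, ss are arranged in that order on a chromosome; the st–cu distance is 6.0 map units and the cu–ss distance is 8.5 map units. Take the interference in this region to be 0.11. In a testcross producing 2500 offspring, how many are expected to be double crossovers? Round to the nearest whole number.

11

Map distances give recombination frequencies of 0.060 and 0.085 for the two intervals.
With interference 0.11 (so coincidence = 0.89), expected double-crossover frequency = 0.060 × 0.085 × 0.89 = 0.00454.
Expected number = 0.00454 × 2500 = 11.35 ≈ 11.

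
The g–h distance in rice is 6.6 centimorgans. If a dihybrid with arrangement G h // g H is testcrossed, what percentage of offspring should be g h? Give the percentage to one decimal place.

A map distance of 6.6 centimorgans corresponds to a recombination frequency of 0.066.
The F1 is G h / g H, so g h is a recombinant gamete class with expected frequency r/2 = 0.066/2 = 0.0330.
That is 0.0330 = 3.3% of the progeny.

3.3%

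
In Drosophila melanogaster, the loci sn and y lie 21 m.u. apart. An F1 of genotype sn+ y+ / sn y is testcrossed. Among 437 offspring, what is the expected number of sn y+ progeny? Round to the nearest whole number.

A map distance of 21 m.u. corresponds to a recombination frequency of 0.210.
The F1 is sn+ y+ / sn y, so sn y+ is a recombinant gamete class with expected frequency r/2 = 0.210/2 = 0.1050.
Expected number = 0.1050 × 437 = 45.88 ≈ 46.

46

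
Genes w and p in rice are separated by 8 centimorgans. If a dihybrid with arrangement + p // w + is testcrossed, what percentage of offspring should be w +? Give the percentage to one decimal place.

A map distance of 8 centimorgans corresponds to a recombination frequency of 0.080.
The F1 is + p / w +, so w + is a parental gamete class with expected frequency (1 − r)/2 = 0.920/2 = 0.4600.
That is 0.4600 = 46.0% of the progeny.

46.0%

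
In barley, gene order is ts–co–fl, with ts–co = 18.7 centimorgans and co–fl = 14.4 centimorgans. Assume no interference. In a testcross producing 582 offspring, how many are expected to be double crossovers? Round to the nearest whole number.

Map distances give recombination frequencies of 0.187 and 0.144 for the two intervals.
With no interference, expected double-crossover frequency = 0.187 × 0.144 = 0.02693.
Expected number = 0.02693 × 582 = 15.67 ≈ 16.

16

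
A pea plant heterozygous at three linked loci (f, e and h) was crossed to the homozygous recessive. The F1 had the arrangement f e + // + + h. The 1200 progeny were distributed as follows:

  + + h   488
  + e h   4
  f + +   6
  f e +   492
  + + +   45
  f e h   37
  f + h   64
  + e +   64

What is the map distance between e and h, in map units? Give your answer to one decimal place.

The two rarest classes, f + + and + e h, are the double crossovers. Comparing them with the parentals, only the e allele has switched, so e is the middle locus and the order is f – e – h.
Crossovers in the e–h interval produce the single-crossover classes f e h and + + + (37 + 45 = 82) plus the double crossovers (10).
RF(e–h) = (82 + 10) / 1200 = 92/1200 = 0.0767 → 7.7 map units.

7.7 map units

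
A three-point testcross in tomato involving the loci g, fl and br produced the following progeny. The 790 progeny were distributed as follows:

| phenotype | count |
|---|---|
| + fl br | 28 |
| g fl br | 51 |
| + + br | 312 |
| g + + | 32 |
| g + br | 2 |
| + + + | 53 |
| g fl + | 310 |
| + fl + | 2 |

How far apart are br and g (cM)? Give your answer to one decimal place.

13.7 cM

The two most frequent reciprocal classes, g fl + and + + br, are the parental types, so the F1 was g fl + / + + br.
The two rarest classes, + fl + and g + br, are the double crossovers. Comparing them with the parentals, only the g allele has switched, so g is the middle locus and the order is fl – g – br.
Crossovers in the g–br interval produce the single-crossover classes g fl br and + + + (51 + 53 = 104) plus the double crossovers (4).
RF(g–br) = (104 + 4) / 790 = 108/790 = 0.1367 → 13.7 cM.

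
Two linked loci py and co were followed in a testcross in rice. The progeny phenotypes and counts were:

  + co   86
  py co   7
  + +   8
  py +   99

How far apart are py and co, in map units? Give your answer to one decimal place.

The two most frequent classes, + co (86) and py + (99), are the parental types, so the F1 was + co / py +.
The recombinant classes are + + and py co: 8 + 7 = 15.
Recombination frequency = 15/200 = 0.0750 ≈ 7.5%, i.e. 7.5 map units.

7.5 map units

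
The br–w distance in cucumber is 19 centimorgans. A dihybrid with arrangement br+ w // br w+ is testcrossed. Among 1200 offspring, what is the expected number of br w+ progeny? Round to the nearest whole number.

A map distance of 19 centimorgans corresponds to a recombination frequency of 0.190.
The F1 is br+ w / br w+, so br w+ is a parental gamete class with expected frequency (1 − r)/2 = 0.810/2 = 0.4050.
Expected number = 0.4050 × 1200 = 486.00 ≈ 486.

486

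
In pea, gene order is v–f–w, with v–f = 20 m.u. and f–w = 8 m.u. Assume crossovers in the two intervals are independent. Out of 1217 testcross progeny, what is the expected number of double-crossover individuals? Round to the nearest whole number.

Map distances give recombination frequencies of 0.200 and 0.080 for the two intervals.
With no interference, expected double-crossover frequency = 0.200 × 0.080 = 0.01600.
Expected number = 0.01600 × 1217 = 19.47 ≈ 19.

19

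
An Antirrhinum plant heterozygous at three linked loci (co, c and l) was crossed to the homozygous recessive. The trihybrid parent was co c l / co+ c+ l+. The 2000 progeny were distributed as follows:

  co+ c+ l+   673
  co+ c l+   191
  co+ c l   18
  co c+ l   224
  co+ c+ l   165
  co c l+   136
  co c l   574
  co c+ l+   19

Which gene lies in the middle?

co

The two rarest classes, co+ c l and co c+ l+, are the double crossovers. Comparing them with the parentals, only the co allele has switched, so co is the middle locus and the order is c – co – l.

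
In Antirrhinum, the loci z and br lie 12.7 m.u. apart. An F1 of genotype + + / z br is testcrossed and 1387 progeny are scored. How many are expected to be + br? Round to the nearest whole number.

88

A map distance of 12.7 m.u. corresponds to a recombination frequency of 0.127.
The F1 is + + / z br, so + br is a recombinant gamete class with expected frequency r/2 = 0.127/2 = 0.0635.
Expected number = 0.0635 × 1387 = 88.07 ≈ 88.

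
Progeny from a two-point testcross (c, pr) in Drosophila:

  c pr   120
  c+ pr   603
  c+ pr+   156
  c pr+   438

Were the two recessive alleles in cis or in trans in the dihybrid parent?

trans

The two most frequent classes are c+ pr (603) and c pr+ (438); these are the parental (non-recombinant) types.
So the F1 carried c+ pr on one chromosome and c pr+ on the other — the recessive alleles are on opposite chromosomes (trans / repulsion).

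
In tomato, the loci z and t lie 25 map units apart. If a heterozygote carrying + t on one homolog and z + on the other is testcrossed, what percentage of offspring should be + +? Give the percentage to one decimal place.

12.5%

A map distance of 25 map units corresponds to a recombination frequency of 0.250.
The F1 is + t / z +, so + + is a recombinant gamete class with expected frequency r/2 = 0.250/2 = 0.1250.
That is 0.1250 = 12.5% of the progeny.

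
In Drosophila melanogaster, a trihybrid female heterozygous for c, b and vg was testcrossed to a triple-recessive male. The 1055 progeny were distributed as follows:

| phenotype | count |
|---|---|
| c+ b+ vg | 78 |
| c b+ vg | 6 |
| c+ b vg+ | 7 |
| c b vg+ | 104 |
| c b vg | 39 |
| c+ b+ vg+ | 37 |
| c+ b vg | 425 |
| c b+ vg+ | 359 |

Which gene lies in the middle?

vg

The two most frequent reciprocal classes, c b+ vg+ and c+ b vg, are the parental types, so the F1 was c b+ vg+ / c+ b vg.
The two rarest classes, c b+ vg and c+ b vg+, are the double crossovers. Comparing them with the parentals, only the vg allele has switched, so vg is the middle locus and the order is c – vg – b.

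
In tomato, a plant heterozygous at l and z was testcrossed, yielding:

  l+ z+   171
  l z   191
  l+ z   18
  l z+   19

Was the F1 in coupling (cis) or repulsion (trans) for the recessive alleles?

The two most frequent classes are l+ z+ (171) and l z (191); these are the parental (non-recombinant) types.
So the F1 carried l+ z+ on one chromosome and l z on the other — the recessive alleles are on the same chromosome (cis / coupling).

cis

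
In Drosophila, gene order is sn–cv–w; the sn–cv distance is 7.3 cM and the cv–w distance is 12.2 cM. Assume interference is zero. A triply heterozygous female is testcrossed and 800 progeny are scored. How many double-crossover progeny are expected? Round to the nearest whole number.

7

Map distances give recombination frequencies of 0.073 and 0.122 for the two intervals.
With no interference, expected double-crossover frequency = 0.073 × 0.122 = 0.00891.
Expected number = 0.00891 × 800 = 7.12 ≈ 7.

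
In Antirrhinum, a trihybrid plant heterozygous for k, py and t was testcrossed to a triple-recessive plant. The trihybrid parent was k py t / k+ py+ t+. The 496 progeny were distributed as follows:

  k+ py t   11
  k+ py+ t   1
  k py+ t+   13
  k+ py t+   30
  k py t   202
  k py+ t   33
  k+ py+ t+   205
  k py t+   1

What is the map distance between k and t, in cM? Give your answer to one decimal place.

The two rarest classes, k py t+ and k+ py+ t, are the double crossovers. Comparing them with the parentals, only the t allele has switched, so t is the middle locus and the order is py – t – k.
Crossovers in the t–k interval produce the single-crossover classes k+ py t and k py+ t+ (11 + 13 = 24) plus the double crossovers (2).
RF(t–k) = (24 + 2) / 496 = 26/496 = 0.0524 → 5.2 cM.

5.2 cM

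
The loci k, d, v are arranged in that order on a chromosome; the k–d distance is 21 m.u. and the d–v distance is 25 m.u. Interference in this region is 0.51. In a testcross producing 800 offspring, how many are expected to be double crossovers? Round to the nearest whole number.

21

Map distances give recombination frequencies of 0.210 and 0.250 for the two intervals.
With interference 0.51 (so coincidence = 0.49), expected double-crossover frequency = 0.210 × 0.250 × 0.49 = 0.02572.
Expected number = 0.02572 × 800 = 20.58 ≈ 21.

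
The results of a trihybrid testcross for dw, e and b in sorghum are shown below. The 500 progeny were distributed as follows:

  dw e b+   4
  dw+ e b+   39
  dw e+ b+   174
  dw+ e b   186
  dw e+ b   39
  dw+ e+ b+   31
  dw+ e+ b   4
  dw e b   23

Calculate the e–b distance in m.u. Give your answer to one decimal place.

The two most frequent reciprocal classes, dw e+ b+ and dw+ e b, are the parental types, so the F1 was dw e+ b+ / dw+ e b.
The two rarest classes, dw e b+ and dw+ e+ b, are the double crossovers. Comparing them with the parentals, only the e allele has switched, so e is the middle locus and the order is b – e – dw.
Crossovers in the b–e interval produce the single-crossover classes dw e+ b and dw+ e b+ (39 + 39 = 78) plus the double crossovers (8).
RF(b–e) = (78 + 8) / 500 = 86/500 = 0.1720 → 17.2 m.u.

17.2 m.u.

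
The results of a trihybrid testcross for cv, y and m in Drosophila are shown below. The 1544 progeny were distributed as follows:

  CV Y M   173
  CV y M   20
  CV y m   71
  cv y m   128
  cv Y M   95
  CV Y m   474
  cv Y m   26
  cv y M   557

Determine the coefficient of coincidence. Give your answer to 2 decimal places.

The two most frequent reciprocal classes, cv y M and CV Y m, are the parental types, so the F1 was cv y M / CV Y m.
The two rarest classes, CV y M and cv Y m, are the double crossovers. Comparing them with the parentals, only the cv allele has switched, so cv is the middle locus and the order is m – cv – y.
m–cv: (301 + 46)/1544 = 0.2247; cv–y: (166 + 46)/1544 = 0.1373.
Expected DCO frequency = 0.2247 × 0.1373 ≈ 0.03085; observed = 46/1544 ≈ 0.02979.
Coefficient of coincidence = 0.02979/0.03085 ≈ 0.97.

0.97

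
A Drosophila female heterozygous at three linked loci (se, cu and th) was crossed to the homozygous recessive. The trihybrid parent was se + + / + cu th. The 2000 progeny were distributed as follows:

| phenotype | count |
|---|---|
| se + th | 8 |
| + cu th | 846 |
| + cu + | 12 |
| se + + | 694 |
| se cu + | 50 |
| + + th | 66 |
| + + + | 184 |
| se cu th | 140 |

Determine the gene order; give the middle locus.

th

The two rarest classes, se + th and + cu +, are the double crossovers. Comparing them with the parentals, only the th allele has switched, so th is the middle locus and the order is se – th – cu.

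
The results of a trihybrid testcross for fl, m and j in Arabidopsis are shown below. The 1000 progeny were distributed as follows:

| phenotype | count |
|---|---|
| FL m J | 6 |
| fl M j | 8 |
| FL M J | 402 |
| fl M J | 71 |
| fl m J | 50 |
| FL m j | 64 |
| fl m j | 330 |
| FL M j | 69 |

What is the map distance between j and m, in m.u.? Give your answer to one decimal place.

The two most frequent reciprocal classes, fl m j and FL M J, are the parental types, so the F1 was fl m j / FL M J.
The two rarest classes, fl M j and FL m J, are the double crossovers. Comparing them with the parentals, only the m allele has switched, so m is the middle locus and the order is fl – m – j.
Crossovers in the m–j interval produce the single-crossover classes fl m J and FL M j (50 + 69 = 119) plus the double crossovers (14).
RF(m–j) = (119 + 14) / 1000 = 133/1000 = 0.1330 → 13.3 m.u.

13.3 m.u.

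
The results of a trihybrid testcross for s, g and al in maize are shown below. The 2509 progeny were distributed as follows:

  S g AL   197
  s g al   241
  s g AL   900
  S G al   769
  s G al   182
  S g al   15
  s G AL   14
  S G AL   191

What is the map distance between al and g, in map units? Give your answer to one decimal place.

18.4 map units

The two most frequent reciprocal classes, S G al and s g AL, are the parental types, so the F1 was S G al / s g AL.
The two rarest classes, S g al and s G AL, are the double crossovers. Comparing them with the parentals, only the g allele has switched, so g is the middle locus and the order is al – g – s.
Crossovers in the al–g interval produce the single-crossover classes S G AL and s g al (191 + 241 = 432) plus the double crossovers (29).
RF(al–g) = (432 + 29) / 2509 = 461/2509 = 0.1837 → 18.4 map units.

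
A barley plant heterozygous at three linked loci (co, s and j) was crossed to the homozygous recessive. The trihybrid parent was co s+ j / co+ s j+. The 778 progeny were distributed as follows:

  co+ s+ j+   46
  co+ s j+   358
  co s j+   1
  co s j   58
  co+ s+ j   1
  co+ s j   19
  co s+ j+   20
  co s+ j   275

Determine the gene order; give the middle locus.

co

The two rarest classes, co+ s+ j and co s j+, are the double crossovers. Comparing them with the parentals, only the co allele has switched, so co is the middle locus and the order is j – co – s.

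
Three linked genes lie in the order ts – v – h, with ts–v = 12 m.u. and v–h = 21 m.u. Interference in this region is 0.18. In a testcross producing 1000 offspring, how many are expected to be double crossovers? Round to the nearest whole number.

21

Map distances give recombination frequencies of 0.120 and 0.210 for the two intervals.
With interference 0.18 (so coincidence = 0.82), expected double-crossover frequency = 0.120 × 0.210 × 0.82 = 0.02066.
Expected number = 0.02066 × 1000 = 20.66 ≈ 21.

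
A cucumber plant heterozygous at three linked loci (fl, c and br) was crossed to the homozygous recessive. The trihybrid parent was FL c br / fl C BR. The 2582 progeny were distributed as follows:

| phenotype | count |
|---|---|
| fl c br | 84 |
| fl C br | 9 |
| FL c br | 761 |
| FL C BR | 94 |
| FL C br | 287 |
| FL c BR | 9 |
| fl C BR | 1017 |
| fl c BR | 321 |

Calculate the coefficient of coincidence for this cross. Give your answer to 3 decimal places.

0.379

The two rarest classes, FL c BR and fl C br, are the double crossovers. Comparing them with the parentals, only the br allele has switched, so br is the middle locus and the order is fl – br – c.
fl–br: (178 + 18)/2582 = 0.0759; br–c: (608 + 18)/2582 = 0.2424.
Expected DCO frequency = 0.0759 × 0.2424 ≈ 0.01840; observed = 18/2582 ≈ 0.00697.
Coefficient of coincidence = 0.00697/0.01840 ≈ 0.379.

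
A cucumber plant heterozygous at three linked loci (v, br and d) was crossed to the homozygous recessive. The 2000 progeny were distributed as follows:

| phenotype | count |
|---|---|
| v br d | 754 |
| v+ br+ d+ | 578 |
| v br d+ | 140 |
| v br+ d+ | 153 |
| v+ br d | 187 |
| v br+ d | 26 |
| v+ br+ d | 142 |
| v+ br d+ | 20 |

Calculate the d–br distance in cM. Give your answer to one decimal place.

16.4 cM

The two most frequent reciprocal classes, v br d and v+ br+ d+, are the parental types, so the F1 was v br d / v+ br+ d+.
The two rarest classes, v br+ d and v+ br d+, are the double crossovers. Comparing them with the parentals, only the br allele has switched, so br is the middle locus and the order is d – br – v.
Crossovers in the d–br interval produce the single-crossover classes v br d+ and v+ br+ d (140 + 142 = 282) plus the double crossovers (46).
RF(d–br) = (282 + 46) / 2000 = 328/2000 = 0.1640 → 16.4 cM.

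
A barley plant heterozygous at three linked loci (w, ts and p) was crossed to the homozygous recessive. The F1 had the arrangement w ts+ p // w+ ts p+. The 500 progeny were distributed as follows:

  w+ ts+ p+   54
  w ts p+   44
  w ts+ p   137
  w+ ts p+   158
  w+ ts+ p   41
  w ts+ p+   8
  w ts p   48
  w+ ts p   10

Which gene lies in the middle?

p

The two rarest classes, w ts+ p+ and w+ ts p, are the double crossovers. Comparing them with the parentals, only the p allele has switched, so p is the middle locus and the order is ts – p – w.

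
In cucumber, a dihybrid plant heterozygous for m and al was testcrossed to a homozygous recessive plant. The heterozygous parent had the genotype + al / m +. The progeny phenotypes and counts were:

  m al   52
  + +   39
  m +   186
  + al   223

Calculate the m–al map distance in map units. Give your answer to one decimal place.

The recombinant classes are + + and m al: 39 + 52 = 91.
Recombination frequency = 91/500 = 0.1820 ≈ 18.2%, i.e. 18.2 map units.

18.2 map units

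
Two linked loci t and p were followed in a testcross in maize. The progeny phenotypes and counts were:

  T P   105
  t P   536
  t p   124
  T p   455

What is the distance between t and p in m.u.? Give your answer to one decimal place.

The two most frequent classes, T p (455) and t P (536), are the parental types, so the F1 was T p / t P.
The recombinant classes are T P and t p: 105 + 124 = 229.
Recombination frequency = 229/1220 = 0.1877 ≈ 18.8%, i.e. 18.8 m.u.

18.8 m.u.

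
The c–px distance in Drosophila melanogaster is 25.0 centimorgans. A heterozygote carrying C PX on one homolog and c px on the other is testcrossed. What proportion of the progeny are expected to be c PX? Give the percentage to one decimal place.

12.5%

A map distance of 25.0 centimorgans corresponds to a recombination frequency of 0.250.
The F1 is C PX / c px, so c PX is a recombinant gamete class with expected frequency r/2 = 0.250/2 = 0.1250.
That is 0.1250 = 12.5% of the progeny.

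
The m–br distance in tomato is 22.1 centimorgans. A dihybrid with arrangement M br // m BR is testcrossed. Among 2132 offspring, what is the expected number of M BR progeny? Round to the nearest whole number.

236

A map distance of 22.1 centimorgans corresponds to a recombination frequency of 0.221.
The F1 is M br / m BR, so M BR is a recombinant gamete class with expected frequency r/2 = 0.221/2 = 0.1105.
Expected number = 0.1105 × 2132 = 235.59 ≈ 236.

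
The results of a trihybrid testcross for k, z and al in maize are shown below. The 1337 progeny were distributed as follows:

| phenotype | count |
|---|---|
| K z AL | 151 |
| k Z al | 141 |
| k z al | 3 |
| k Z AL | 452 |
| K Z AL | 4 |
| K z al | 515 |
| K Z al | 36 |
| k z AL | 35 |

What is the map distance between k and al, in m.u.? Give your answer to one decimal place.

The two most frequent reciprocal classes, K z al and k Z AL, are the parental types, so the F1 was K z al / k Z AL.
The two rarest classes, k z al and K Z AL, are the double crossovers. Comparing them with the parentals, only the k allele has switched, so k is the middle locus and the order is al – k – z.
Crossovers in the al–k interval produce the single-crossover classes K z AL and k Z al (151 + 141 = 292) plus the double crossovers (7).
RF(al–k) = (292 + 7) / 1337 = 299/1337 = 0.2236 → 22.4 m.u.

22.4 m.u.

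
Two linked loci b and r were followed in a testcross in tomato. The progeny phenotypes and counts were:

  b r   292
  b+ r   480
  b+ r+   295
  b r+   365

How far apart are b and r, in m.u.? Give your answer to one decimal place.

41.0 m.u.

The two most frequent classes, b+ r (480) and b r+ (365), are the parental types, so the F1 was b+ r / b r+.
The recombinant classes are b+ r+ and b r: 295 + 292 = 587.
Recombination frequency = 587/1432 = 0.4099 ≈ 41.0%, i.e. 41.0 m.u.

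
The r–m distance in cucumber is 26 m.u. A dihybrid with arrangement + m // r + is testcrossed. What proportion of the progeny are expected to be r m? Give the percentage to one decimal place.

13.0%

A map distance of 26 m.u. corresponds to a recombination frequency of 0.260.
The F1 is + m / r +, so r m is a recombinant gamete class with expected frequency r/2 = 0.260/2 = 0.1300.
That is 0.1300 = 13.0% of the progeny.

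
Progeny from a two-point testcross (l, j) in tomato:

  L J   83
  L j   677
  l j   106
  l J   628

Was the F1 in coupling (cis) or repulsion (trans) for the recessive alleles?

The two most frequent classes are L j (677) and l J (628); these are the parental (non-recombinant) types.
So the F1 carried L j on one chromosome and l J on the other — the recessive alleles are on opposite chromosomes (trans / repulsion).

trans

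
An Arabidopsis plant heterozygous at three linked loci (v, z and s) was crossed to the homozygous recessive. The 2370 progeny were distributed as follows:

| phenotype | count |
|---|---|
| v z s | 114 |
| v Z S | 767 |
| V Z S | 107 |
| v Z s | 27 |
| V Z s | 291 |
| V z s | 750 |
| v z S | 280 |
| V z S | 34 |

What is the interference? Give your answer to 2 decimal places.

The two most frequent reciprocal classes, V z s and v Z S, are the parental types, so the F1 was V z s / v Z S.
The two rarest classes, V z S and v Z s, are the double crossovers. Comparing them with the parentals, only the s allele has switched, so s is the middle locus and the order is v – s – z.
v–s: (221 + 61)/2370 = 0.1190; s–z: (571 + 61)/2370 = 0.2667.
Expected DCO frequency = 0.1190 × 0.2667 ≈ 0.03174; observed = 61/2370 ≈ 0.02574.
Coefficient of coincidence = 0.02574/0.03174 ≈ 0.81; interference = 1 − 0.81 = 0.19.

0.19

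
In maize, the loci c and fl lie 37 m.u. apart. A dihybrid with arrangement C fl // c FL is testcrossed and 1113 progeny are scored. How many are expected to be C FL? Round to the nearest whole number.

206

A map distance of 37 m.u. corresponds to a recombination frequency of 0.370.
The F1 is C fl / c FL, so C FL is a recombinant gamete class with expected frequency r/2 = 0.370/2 = 0.1850.
Expected number = 0.1850 × 1113 = 205.91 ≈ 206.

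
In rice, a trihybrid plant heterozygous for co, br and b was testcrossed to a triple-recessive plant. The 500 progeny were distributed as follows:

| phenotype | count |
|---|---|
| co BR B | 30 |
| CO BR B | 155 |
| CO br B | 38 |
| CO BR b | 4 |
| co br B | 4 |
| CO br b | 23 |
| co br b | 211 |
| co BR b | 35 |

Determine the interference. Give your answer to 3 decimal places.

0.190

The two most frequent reciprocal classes, co br b and CO BR B, are the parental types, so the F1 was co br b / CO BR B.
The two rarest classes, co br B and CO BR b, are the double crossovers. Comparing them with the parentals, only the b allele has switched, so b is the middle locus and the order is co – b – br.
co–b: (53 + 8)/500 = 0.1220; b–br: (73 + 8)/500 = 0.1620.
Expected DCO frequency = 0.1220 × 0.1620 ≈ 0.01976; observed = 8/500 ≈ 0.01600.
Coefficient of coincidence = 0.01600/0.01976 ≈ 0.810; interference = 1 − 0.810 = 0.190.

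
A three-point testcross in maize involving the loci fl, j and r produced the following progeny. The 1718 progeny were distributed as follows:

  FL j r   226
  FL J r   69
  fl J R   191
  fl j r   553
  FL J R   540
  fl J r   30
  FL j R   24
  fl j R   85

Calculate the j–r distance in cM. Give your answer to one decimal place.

12.1 cM

The two most frequent reciprocal classes, FL J R and fl j r, are the parental types, so the F1 was FL J R / fl j r.
The two rarest classes, FL j R and fl J r, are the double crossovers. Comparing them with the parentals, only the j allele has switched, so j is the middle locus and the order is r – j – fl.
Crossovers in the r–j interval produce the single-crossover classes FL J r and fl j R (69 + 85 = 154) plus the double crossovers (54).
RF(r–j) = (154 + 54) / 1718 = 208/1718 = 0.1211 → 12.1 cM.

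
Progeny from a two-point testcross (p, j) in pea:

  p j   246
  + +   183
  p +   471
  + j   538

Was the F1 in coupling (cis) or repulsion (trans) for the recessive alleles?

The two most frequent classes are + j (538) and p + (471); these are the parental (non-recombinant) types.
So the F1 carried + j on one chromosome and p + on the other — the recessive alleles are on opposite chromosomes (trans / repulsion).

trans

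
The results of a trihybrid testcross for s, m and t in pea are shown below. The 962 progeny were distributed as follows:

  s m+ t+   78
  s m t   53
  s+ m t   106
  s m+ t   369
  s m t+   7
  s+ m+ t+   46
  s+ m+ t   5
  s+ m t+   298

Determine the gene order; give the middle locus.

s

The two most frequent reciprocal classes, s m+ t and s+ m t+, are the parental types, so the F1 was s m+ t / s+ m t+.
The two rarest classes, s+ m+ t and s m t+, are the double crossovers. Comparing them with the parentals, only the s allele has switched, so s is the middle locus and the order is t – s – m.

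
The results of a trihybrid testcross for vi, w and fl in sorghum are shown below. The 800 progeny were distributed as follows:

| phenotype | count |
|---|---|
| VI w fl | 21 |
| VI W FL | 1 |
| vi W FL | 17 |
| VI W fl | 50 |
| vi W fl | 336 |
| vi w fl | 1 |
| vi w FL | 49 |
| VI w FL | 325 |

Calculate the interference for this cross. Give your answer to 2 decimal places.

The two most frequent reciprocal classes, VI w FL and vi W fl, are the parental types, so the F1 was VI w FL / vi W fl.
The two rarest classes, VI W FL and vi w fl, are the double crossovers. Comparing them with the parentals, only the w allele has switched, so w is the middle locus and the order is fl – w – vi.
fl–w: (38 + 2)/800 = 0.0500; w–vi: (99 + 2)/800 = 0.1263.
Expected DCO frequency = 0.0500 × 0.1263 ≈ 0.00632; observed = 2/800 ≈ 0.00250.
Coefficient of coincidence = 0.00250/0.00632 ≈ 0.40; interference = 1 − 0.40 = 0.60.

0.60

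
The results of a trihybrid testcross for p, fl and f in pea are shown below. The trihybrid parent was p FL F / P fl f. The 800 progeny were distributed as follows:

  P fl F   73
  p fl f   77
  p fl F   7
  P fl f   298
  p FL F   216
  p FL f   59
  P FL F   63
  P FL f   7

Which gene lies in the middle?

fl

The two rarest classes, p fl F and P FL f, are the double crossovers. Comparing them with the parentals, only the fl allele has switched, so fl is the middle locus and the order is p – fl – f.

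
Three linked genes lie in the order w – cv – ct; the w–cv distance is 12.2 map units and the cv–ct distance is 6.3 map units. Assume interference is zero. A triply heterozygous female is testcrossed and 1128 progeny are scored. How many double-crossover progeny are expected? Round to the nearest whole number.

9

Map distances give recombination frequencies of 0.122 and 0.063 for the two intervals.
With no interference, expected double-crossover frequency = 0.122 × 0.063 = 0.00769.
Expected number = 0.00769 × 1128 = 8.67 ≈ 9.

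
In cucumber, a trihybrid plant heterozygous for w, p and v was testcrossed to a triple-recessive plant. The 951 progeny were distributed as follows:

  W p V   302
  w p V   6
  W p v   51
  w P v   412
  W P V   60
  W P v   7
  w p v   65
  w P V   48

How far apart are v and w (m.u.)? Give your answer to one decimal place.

11.8 m.u.

The two most frequent reciprocal classes, w P v and W p V, are the parental types, so the F1 was w P v / W p V.
The two rarest classes, W P v and w p V, are the double crossovers. Comparing them with the parentals, only the w allele has switched, so w is the middle locus and the order is v – w – p.
Crossovers in the v–w interval produce the single-crossover classes w P V and W p v (48 + 51 = 99) plus the double crossovers (13).
RF(v–w) = (99 + 13) / 951 = 112/951 = 0.1178 → 11.8 m.u.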